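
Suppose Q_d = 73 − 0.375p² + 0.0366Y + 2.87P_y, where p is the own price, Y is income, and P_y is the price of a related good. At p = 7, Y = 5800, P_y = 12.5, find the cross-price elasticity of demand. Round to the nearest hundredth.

0.12

First evaluate Q_d: 73 − 0.375(7)² + 0.0366(5800) + 2.87(12.5) = 73 − 18.375 + 212.28 + 35.875 = 302.78.
∂Q_d/∂P_y = +2.87, so E_xy = 2.87·(12.5/302.78) ≈ 0.12.
E_xy > 0: the goods are substitutes.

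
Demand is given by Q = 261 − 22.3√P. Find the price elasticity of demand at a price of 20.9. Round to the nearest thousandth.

At P = 20.9, Q = 159.0522.
dQ/dP = −22.3/(2√P) = −22.3/(2·4.5717).
Point elasticity E = (dQ/dP)·(P/Q) = -2.4389 × 20.9/159.0522 ≈ -0.320.
|E| < 1, so demand is inelastic at this price.

-0.320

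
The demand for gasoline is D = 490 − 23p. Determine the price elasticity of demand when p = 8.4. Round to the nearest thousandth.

At p = 8.4, D = 296.8.
dD/dp = −23.
Point elasticity E = (dD/dp)·(p/D) = -23 × 8.4/296.8 ≈ -0.651.
|E| < 1, so demand is inelastic at this price.

-0.651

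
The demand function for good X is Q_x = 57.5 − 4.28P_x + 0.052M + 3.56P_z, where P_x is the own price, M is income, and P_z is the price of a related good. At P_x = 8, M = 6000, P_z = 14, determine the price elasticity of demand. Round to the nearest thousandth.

-0.089

Substituting, Q_x = 57.5 − 4.28(8) + 0.052(6000) + 3.56(14) = 57.5 − 34.24 + 312 + 49.84 = 385.1.
∂Q_x/∂P_x = −4.28, so E_p = (−4.28)·(8/385.1) ≈ -0.089.
|E_p| < 1: demand is inelastic.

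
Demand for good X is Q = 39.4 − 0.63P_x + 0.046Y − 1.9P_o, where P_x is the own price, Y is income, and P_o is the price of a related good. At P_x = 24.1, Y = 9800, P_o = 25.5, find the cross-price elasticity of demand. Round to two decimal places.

Evaluating quantity at (P_x, Y, P_o) gives Q = 39.4 − 0.63(24.1) + 0.046(9800) − 1.9(25.5) = 39.4 − 15.183 + 450.8 − 48.45 = 426.567.
∂Q/∂P_o = −1.9, so E_xy = -1.9·(25.5/426.567) ≈ -0.11.
E_xy < 0: the goods are complements.

-0.11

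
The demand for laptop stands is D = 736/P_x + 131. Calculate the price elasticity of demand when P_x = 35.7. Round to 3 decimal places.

-0.136

At P_x = 35.7, D = 151.6162.
dD/dP_x = −736/P_x² = −0.5775.
Point elasticity E = (dD/dP_x)·(P_x/D) = -0.5775 × 35.7/151.6162 ≈ -0.136.
|E| < 1, so demand is inelastic at this price.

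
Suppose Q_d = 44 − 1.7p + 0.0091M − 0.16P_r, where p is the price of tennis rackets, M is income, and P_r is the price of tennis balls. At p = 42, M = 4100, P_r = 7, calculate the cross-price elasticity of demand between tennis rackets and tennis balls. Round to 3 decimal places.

-0.127

Q_d = 44 − 1.7(42) + 0.0091(4100) − 0.16(7) = 44 − 71.4 + 37.31 − 1.12 = 8.79.
∂Q_d/∂P_r = −0.16, so E_xy = -0.16·(7/8.79) ≈ -0.127.
E_xy < 0: the goods are complements.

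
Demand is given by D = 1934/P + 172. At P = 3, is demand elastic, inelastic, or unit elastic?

inelastic

At P = 3, D = 816.6667.
dD/dP = −1934/P² = −214.8889.
Point elasticity E = (dD/dP)·(P/D) = -214.8889 × 3/816.6667 ≈ -0.789.
|E| ≈ 0.789 < 1, so demand is inelastic.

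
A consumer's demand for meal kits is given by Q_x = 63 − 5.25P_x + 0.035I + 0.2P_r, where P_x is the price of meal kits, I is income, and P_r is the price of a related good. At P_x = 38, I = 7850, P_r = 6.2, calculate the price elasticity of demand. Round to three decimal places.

Substituting, Q_x = 63 − 5.25(38) + 0.035(7850) + 0.2(6.2) = 63 − 199.5 + 274.75 + 1.24 = 139.49.
∂Q_x/∂P_x = −5.25, so E_p = (−5.25)·(38/139.49) ≈ -1.430.
|E_p| > 1: demand is elastic.

-1.430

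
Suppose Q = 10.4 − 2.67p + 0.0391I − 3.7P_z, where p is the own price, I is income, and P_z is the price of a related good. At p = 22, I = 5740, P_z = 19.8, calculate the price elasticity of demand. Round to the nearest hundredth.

At the given point, Q = 10.4 − 2.67(22) + 0.0391(5740) − 3.7(19.8) = 10.4 − 58.74 + 224.434 − 73.26 = 102.834.
∂Q/∂p = −2.67, so E_p = (−2.67)·(22/102.834) ≈ -0.57.
|E_p| < 1: demand is inelastic.

-0.57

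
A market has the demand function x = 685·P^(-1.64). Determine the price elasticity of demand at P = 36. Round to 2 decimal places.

-1.64

For a Cobb–Douglas (constant-elasticity) form x = A·P^α·…, the elasticity with respect to P equals the exponent α at every point.
Here the exponent on P is -1.64, so the price elasticity of demand is -1.64.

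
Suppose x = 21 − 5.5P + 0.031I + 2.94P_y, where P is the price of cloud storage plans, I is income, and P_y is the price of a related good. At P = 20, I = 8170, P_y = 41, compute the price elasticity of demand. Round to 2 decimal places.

-0.39

First evaluate x: 21 − 5.5(20) + 0.031(8170) + 2.94(41) = 21 − 110 + 253.27 + 120.54 = 284.81.
∂x/∂P = −5.5, so E_p = (−5.5)·(20/284.81) ≈ -0.39.
|E_p| < 1: demand is inelastic.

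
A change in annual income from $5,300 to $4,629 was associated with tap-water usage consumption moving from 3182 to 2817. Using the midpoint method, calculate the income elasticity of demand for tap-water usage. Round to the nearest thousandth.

0.900

%ΔQ = (2817 − 3182)/[(3182+2817)/2] = -365/2999.5 ≈ -0.1217.
%ΔY = (4,629 − 5,300)/[(5,300+4,629)/2] = -671/4964.5 ≈ -0.1352.
E_I = %ΔQ/%ΔY ≈ 0.900.
E_I ∈ (0,1): normal good (necessity).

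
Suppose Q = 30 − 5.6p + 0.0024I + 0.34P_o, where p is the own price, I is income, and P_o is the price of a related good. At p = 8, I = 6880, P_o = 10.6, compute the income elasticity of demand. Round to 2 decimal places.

Substituting, Q = 30 − 5.6(8) + 0.0024(6880) + 0.34(10.6) = 30 − 44.8 + 16.512 + 3.604 = 5.316.
∂Q/∂I = +0.0024, so E_I = 0.0024·(6880/5.316) ≈ 3.11.
E_I > 1: normal good (luxury).

3.11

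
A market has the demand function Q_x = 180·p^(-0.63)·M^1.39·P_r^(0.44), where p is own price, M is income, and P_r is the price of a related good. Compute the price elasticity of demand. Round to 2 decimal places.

For a Cobb–Douglas (constant-elasticity) form Q_x = A·p^α·…, the elasticity with respect to p equals the exponent α at every point.
Here the exponent on p is -0.63, so the price elasticity of demand is -0.63.

-0.63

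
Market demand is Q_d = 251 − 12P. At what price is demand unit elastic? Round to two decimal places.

10.46

For linear demand Q_d = a − bP, E = −bP/(a − bP). |E| = 1 ⇒ bP = a − bP ⇒ P = a/(2b).
P = 251/(2·12) ≈ 10.46.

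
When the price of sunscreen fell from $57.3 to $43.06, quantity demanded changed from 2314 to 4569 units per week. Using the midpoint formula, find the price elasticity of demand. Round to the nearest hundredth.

-2.31

%Δq = (4569 − 2314)/[(2314 + 4569)/2] = 2255/3441.5 ≈ 0.6552.
%ΔP = (43.06 − 57.3)/[(57.3 + 43.06)/2] = -14.24/50.18 ≈ -0.2838.
Arc elasticity E = %Δq/%ΔP ≈ 0.6552/-0.2838 ≈ -2.31.
|E| > 1: demand is elastic over this range.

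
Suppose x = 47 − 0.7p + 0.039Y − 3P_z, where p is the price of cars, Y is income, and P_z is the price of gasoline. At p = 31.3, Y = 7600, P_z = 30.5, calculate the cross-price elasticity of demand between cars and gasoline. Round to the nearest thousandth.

-0.398

x = 47 − 0.7(31.3) + 0.039(7600) − 3(30.5) = 47 − 21.91 + 296.4 − 91.5 = 229.99.
∂x/∂P_z = −3, so E_xy = -3·(30.5/229.99) ≈ -0.398.
E_xy < 0: the goods are complements.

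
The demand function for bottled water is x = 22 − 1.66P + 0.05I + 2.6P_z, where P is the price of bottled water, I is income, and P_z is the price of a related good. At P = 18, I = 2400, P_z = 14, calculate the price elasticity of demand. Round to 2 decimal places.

-0.20

At the given point, x = 22 − 1.66(18) + 0.05(2400) + 2.6(14) = 22 − 29.88 + 120 + 36.4 = 148.52.
∂x/∂P = −1.66, so E_p = (−1.66)·(18/148.52) ≈ -0.20.
|E_p| < 1: demand is inelastic.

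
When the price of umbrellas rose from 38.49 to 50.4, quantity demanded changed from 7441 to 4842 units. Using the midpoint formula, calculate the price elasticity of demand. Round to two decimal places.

-1.58

%ΔQ = (4842 − 7441)/[(7441 + 4842)/2] = -2599/6141.5 ≈ -0.4232.
%ΔP = (50.4 − 38.49)/[(38.49 + 50.4)/2] = 11.91/44.445 ≈ 0.2680.
Arc elasticity E = %ΔQ/%ΔP ≈ -0.4232/0.2680 ≈ -1.58.
|E| > 1: demand is elastic over this range.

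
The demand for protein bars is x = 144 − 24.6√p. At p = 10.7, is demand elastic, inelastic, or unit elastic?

inelastic

At p = 10.7, x = 63.5313.
dx/dp = −24.6/(2√p) = −24.6/(2·3.2711).
Point elasticity E = (dx/dp)·(p/x) = -3.7602 × 10.7/63.5313 ≈ -0.633.
|E| ≈ 0.633 < 1, so demand is inelastic.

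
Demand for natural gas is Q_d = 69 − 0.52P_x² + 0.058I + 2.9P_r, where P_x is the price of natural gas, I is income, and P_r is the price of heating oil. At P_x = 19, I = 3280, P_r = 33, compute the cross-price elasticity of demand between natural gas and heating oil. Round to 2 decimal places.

At the given point, Q_d = 69 − 0.52(19)² + 0.058(3280) + 2.9(33) = 69 − 187.72 + 190.24 + 95.7 = 167.22.
∂Q_d/∂P_r = +2.9, so E_xy = 2.9·(33/167.22) ≈ 0.57.
E_xy > 0: the goods are substitutes.

0.57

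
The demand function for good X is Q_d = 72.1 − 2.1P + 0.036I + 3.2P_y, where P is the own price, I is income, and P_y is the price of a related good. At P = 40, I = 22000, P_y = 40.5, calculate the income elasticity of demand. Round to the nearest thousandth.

0.871

First evaluate Q_d: 72.1 − 2.1(40) + 0.036(22000) + 3.2(40.5) = 72.1 − 84 + 792 + 129.6 = 909.7.
∂Q_d/∂I = +0.036, so E_I = 0.036·(22000/909.7) ≈ 0.871.
E_I ∈ (0,1): normal good (necessity).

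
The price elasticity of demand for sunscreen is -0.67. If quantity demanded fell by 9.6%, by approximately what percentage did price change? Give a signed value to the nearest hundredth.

%ΔQ ≈ E × %ΔP ⇒ %ΔP = %ΔQ / E = (-9.6%)/(-0.67) ≈ 14.33%.

14.33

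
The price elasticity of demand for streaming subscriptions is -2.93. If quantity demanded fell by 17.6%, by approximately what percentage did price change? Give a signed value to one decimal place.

%ΔQ ≈ E × %ΔP ⇒ %ΔP = %ΔQ / E = (-17.6%)/(-2.93) ≈ 6.0%.

6.0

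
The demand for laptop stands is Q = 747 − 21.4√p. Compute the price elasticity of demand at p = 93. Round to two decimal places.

-0.19

At p = 93, Q = 540.6259.
dQ/dp = −21.4/(2√p) = −21.4/(2·9.6437).
Point elasticity E = (dQ/dp)·(p/Q) = -1.1095 × 93/540.6259 ≈ -0.19.
|E| < 1, so demand is inelastic at this price.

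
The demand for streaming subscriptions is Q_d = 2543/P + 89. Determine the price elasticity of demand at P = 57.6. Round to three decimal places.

-0.332

At P = 57.6, Q_d = 133.1493.
dQ_d/dP = −2543/P² = −0.7665.
Point elasticity E = (dQ_d/dP)·(P/Q_d) = -0.7665 × 57.6/133.1493 ≈ -0.332.
|E| < 1, so demand is inelastic at this price.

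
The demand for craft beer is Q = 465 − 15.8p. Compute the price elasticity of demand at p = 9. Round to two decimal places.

At p = 9, Q = 322.8.
dQ/dp = −15.8.
Point elasticity E = (dQ/dp)·(p/Q) = -15.8 × 9/322.8 ≈ -0.44.
|E| < 1, so demand is inelastic at this price.

-0.44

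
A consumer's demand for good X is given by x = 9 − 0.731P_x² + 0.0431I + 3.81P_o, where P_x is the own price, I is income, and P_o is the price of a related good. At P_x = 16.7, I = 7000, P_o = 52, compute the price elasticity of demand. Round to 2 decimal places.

-1.34

Substituting, x = 9 − 0.731(16.7)² + 0.0431(7000) + 3.81(52) = 9 − 203.8686 + 301.7 + 198.12 = 304.9514.
∂x/∂P_x = −2·0.731·P_x = -24.4154, so E_p = -24.4154·(16.7/304.9514) ≈ -1.34.
|E_p| > 1: demand is elastic.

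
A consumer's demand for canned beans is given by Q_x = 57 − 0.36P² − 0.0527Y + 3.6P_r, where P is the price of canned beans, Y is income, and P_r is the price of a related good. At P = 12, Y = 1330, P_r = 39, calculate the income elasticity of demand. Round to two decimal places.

-0.93

Evaluating quantity at (P, Y, P_r) gives Q_x = 57 − 0.36(12)² − 0.0527(1330) + 3.6(39) = 57 − 51.84 − 70.091 + 140.4 = 75.469.
∂Q_x/∂Y = −0.0527, so E_I = -0.0527·(1330/75.469) ≈ -0.93.
E_I < 0: inferior good.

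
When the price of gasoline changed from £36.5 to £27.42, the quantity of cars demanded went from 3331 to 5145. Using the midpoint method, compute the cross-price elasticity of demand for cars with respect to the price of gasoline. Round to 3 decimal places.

-1.507

%ΔQ_x = (5145 − 3331)/[(3331+5145)/2] = 1814/4238 ≈ 0.4280.
%ΔP_y = (27.42 − 36.5)/[(36.5+27.42)/2] ≈ -0.2841.
E_xy = 0.4280/-0.2841 ≈ -1.507.
E_xy < 0, so cars and gasoline are complements.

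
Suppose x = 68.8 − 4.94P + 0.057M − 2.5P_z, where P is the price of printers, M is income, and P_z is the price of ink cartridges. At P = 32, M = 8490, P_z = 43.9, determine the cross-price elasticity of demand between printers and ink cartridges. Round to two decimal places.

-0.39

Evaluating quantity at (P, M, P_z) gives x = 68.8 − 4.94(32) + 0.057(8490) − 2.5(43.9) = 68.8 − 158.08 + 483.93 − 109.75 = 284.9.
∂x/∂P_z = −2.5, so E_xy = -2.5·(43.9/284.9) ≈ -0.39.
E_xy < 0: the goods are complements.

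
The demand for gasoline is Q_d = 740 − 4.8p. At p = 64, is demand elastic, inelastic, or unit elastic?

inelastic

At p = 64, Q_d = 432.8.
dQ_d/dp = −4.8.
Point elasticity E = (dQ_d/dp)·(p/Q_d) = -4.8 × 64/432.8 ≈ -0.710.
|E| ≈ 0.710 < 1, so demand is inelastic.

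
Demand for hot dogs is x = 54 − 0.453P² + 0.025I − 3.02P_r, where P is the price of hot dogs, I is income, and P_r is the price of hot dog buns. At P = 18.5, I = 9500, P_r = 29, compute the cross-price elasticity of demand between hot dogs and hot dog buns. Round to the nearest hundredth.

-1.79

First evaluate x: 54 − 0.453(18.5)² + 0.025(9500) − 3.02(29) = 54 − 155.0393 + 237.5 − 87.58 = 48.8808.
∂x/∂P_r = −3.02, so E_xy = -3.02·(29/48.8808) ≈ -1.79.
E_xy < 0: the goods are complements.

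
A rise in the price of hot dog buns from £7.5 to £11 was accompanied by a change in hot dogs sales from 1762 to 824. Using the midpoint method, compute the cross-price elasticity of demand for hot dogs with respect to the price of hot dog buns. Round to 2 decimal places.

%ΔQ_x = (824 − 1762)/[(1762+824)/2] = -938/1293 ≈ -0.7254.
%ΔP_y = (11 − 7.5)/[(7.5+11)/2] ≈ 0.3784.
E_xy = -0.7254/0.3784 ≈ -1.92.
E_xy < 0, so hot dogs and hot dog buns are complements.

-1.92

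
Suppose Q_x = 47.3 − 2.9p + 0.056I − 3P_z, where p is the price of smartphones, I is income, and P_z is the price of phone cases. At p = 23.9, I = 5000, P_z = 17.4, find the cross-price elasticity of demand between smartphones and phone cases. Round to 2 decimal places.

Q_x = 47.3 − 2.9(23.9) + 0.056(5000) − 3(17.4) = 47.3 − 69.31 + 280 − 52.2 = 205.79.
∂Q_x/∂P_z = −3, so E_xy = -3·(17.4/205.79) ≈ -0.25.
E_xy < 0: the goods are complements.

-0.25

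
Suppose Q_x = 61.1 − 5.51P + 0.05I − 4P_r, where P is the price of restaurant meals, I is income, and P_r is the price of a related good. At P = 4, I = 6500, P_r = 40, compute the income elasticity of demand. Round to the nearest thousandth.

1.593

Substituting, Q_x = 61.1 − 5.51(4) + 0.05(6500) − 4(40) = 61.1 − 22.04 + 325 − 160 = 204.06.
∂Q_x/∂I = +0.05, so E_I = 0.05·(6500/204.06) ≈ 1.593.
E_I > 1: normal good (luxury).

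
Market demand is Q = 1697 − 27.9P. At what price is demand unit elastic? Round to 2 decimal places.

30.41

For linear demand Q = a − bP, E = −bP/(a − bP). |E| = 1 ⇒ bP = a − bP ⇒ P = a/(2b).
P = 1697/(2·27.9) ≈ 30.41.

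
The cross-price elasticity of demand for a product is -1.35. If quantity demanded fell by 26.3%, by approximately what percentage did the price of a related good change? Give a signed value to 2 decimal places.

%ΔQ ≈ E × %ΔP_y ⇒ %ΔP_y = %ΔQ / E = (-26.3%)/(-1.35) ≈ 19.48%.

19.48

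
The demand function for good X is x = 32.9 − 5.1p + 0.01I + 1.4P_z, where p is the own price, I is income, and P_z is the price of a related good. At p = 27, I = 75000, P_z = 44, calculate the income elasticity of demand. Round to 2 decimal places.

1.06

First evaluate x: 32.9 − 5.1(27) + 0.01(75000) + 1.4(44) = 32.9 − 137.7 + 750 + 61.6 = 706.8.
∂x/∂I = +0.01, so E_I = 0.01·(75000/706.8) ≈ 1.06.
E_I > 1: normal good (luxury).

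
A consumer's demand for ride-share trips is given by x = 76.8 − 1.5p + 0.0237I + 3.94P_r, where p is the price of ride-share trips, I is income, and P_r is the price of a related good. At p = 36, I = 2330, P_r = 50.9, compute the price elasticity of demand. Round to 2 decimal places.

Evaluating quantity at (p, I, P_r) gives x = 76.8 − 1.5(36) + 0.0237(2330) + 3.94(50.9) = 76.8 − 54 + 55.221 + 200.546 = 278.567.
∂x/∂p = −1.5, so E_p = (−1.5)·(36/278.567) ≈ -0.19.
|E_p| < 1: demand is inelastic.

-0.19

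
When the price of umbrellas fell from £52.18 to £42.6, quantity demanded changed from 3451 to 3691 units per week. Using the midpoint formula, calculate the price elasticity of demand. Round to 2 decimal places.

-0.33

%Δq = (3691 − 3451)/[(3451 + 3691)/2] = 240/3571 ≈ 0.0672.
%Δp = (42.6 − 52.18)/[(52.18 + 42.6)/2] = -9.58/47.39 ≈ -0.2022.
Arc elasticity E = %Δq/%Δp ≈ 0.0672/-0.2022 ≈ -0.33.
|E| < 1: demand is inelastic over this range.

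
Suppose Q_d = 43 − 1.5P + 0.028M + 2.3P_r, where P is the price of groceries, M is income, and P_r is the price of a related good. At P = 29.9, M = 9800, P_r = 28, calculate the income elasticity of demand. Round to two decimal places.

0.81

Q_d = 43 − 1.5(29.9) + 0.028(9800) + 2.3(28) = 43 − 44.85 + 274.4 + 64.4 = 336.95.
∂Q_d/∂M = +0.028, so E_I = 0.028·(9800/336.95) ≈ 0.81.
E_I ∈ (0,1): normal good (necessity).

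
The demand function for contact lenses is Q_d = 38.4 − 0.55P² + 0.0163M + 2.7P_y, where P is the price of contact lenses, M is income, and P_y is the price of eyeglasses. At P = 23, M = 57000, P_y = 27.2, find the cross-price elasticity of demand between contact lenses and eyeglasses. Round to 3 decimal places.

Evaluating quantity at (P, M, P_y) gives Q_d = 38.4 − 0.55(23)² + 0.0163(57000) + 2.7(27.2) = 38.4 − 290.95 + 929.1 + 73.44 = 749.99.
∂Q_d/∂P_y = +2.7, so E_xy = 2.7·(27.2/749.99) ≈ 0.098.
E_xy > 0: the goods are substitutes.

0.098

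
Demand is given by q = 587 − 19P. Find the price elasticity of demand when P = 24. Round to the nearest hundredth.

-3.48

At P = 24, q = 131.
dq/dP = −19.
Point elasticity E = (dq/dP)·(P/q) = -19 × 24/131 ≈ -3.48.
|E| > 1, so demand is elastic at this price.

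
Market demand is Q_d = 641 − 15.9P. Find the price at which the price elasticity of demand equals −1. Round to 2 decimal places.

For linear demand Q_d = a − bP, E = −bP/(a − bP). |E| = 1 ⇒ bP = a − bP ⇒ P = a/(2b).
P = 641/(2·15.9) ≈ 20.16.

20.16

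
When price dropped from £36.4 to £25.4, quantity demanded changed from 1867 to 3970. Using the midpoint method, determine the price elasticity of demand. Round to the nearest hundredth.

%ΔQ = (3970 − 1867)/[(1867 + 3970)/2] = 2103/2918.5 ≈ 0.7206.
%Δp = (25.4 − 36.4)/[(36.4 + 25.4)/2] = -11/30.9 ≈ -0.3560.
Arc elasticity E = %ΔQ/%Δp ≈ 0.7206/-0.3560 ≈ -2.02.
|E| > 1: demand is elastic over this range.

-2.02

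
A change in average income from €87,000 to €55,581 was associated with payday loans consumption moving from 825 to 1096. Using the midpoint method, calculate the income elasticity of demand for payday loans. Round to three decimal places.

%ΔQ = (1096 − 825)/[(825+1096)/2] = 271/960.5 ≈ 0.2821.
%ΔM = (55,581 − 87,000)/[(87,000+55,581)/2] = -31419/71290.5 ≈ -0.4407.
E_I = %ΔQ/%ΔM ≈ -0.640.
E_I < 0: inferior good.

-0.640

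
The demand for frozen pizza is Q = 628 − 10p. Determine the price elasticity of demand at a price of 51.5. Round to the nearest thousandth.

At p = 51.5, Q = 113.
dQ/dp = −10.
Point elasticity E = (dQ/dp)·(p/Q) = -10 × 51.5/113 ≈ -4.558.
|E| > 1, so demand is elastic at this price.

-4.558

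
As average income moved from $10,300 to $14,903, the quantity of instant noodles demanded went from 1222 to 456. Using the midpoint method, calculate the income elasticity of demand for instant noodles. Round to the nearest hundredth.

-2.50

%ΔQ = (456 − 1222)/[(1222+456)/2] = -766/839 ≈ -0.9130.
%ΔI = (14,903 − 10,300)/[(10,300+14,903)/2] = 4603/12601.5 ≈ 0.3653.
E_I = %ΔQ/%ΔI ≈ -2.50.
E_I < 0: inferior good.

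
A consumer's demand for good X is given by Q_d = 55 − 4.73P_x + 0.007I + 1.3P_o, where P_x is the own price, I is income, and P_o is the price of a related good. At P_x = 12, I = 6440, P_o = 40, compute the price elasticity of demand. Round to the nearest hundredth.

-0.60

At the given point, Q_d = 55 − 4.73(12) + 0.007(6440) + 1.3(40) = 55 − 56.76 + 45.08 + 52 = 95.32.
∂Q_d/∂P_x = −4.73, so E_p = (−4.73)·(12/95.32) ≈ -0.60.
|E_p| < 1: demand is inelastic.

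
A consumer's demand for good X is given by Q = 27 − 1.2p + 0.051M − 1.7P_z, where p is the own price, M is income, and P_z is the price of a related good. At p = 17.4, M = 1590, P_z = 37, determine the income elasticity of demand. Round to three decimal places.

3.336

First evaluate Q: 27 − 1.2(17.4) + 0.051(1590) − 1.7(37) = 27 − 20.88 + 81.09 − 62.9 = 24.31.
∂Q/∂M = +0.051, so E_I = 0.051·(1590/24.31) ≈ 3.336.
E_I > 1: normal good (luxury).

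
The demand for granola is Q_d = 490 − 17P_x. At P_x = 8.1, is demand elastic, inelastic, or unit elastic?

At P_x = 8.1, Q_d = 352.3.
dQ_d/dP_x = −17.
Point elasticity E = (dQ_d/dP_x)·(P_x/Q_d) = -17 × 8.1/352.3 ≈ -0.391.
|E| ≈ 0.391 < 1, so demand is inelastic.

inelastic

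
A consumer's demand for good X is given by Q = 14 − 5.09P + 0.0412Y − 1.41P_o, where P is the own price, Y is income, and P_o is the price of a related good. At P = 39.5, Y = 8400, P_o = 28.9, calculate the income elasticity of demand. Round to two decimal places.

2.93

Q = 14 − 5.09(39.5) + 0.0412(8400) − 1.41(28.9) = 14 − 201.055 + 346.08 − 40.749 = 118.276.
∂Q/∂Y = +0.0412, so E_I = 0.0412·(8400/118.276) ≈ 2.93.
E_I > 1: normal good (luxury).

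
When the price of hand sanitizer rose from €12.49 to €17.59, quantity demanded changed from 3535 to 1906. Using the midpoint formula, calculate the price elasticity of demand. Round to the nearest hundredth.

-1.77

%Δq = (1906 − 3535)/[(3535 + 1906)/2] = -1629/2720.5 ≈ -0.5988.
%Δp = (17.59 − 12.49)/[(12.49 + 17.59)/2] = 5.1/15.04 ≈ 0.3391.
Arc elasticity E = %Δq/%Δp ≈ -0.5988/0.3391 ≈ -1.77.
|E| > 1: demand is elastic over this range.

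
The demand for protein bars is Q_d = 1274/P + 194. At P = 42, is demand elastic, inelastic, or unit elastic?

At P = 42, Q_d = 224.3333.
dQ_d/dP = −1274/P² = −0.7222.
Point elasticity E = (dQ_d/dP)·(P/Q_d) = -0.7222 × 42/224.3333 ≈ -0.135.
|E| ≈ 0.135 < 1, so demand is inelastic.

inelastic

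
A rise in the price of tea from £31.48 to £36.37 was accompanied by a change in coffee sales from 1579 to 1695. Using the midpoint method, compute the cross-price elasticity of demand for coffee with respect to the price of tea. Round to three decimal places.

%ΔQ_x = (1695 − 1579)/[(1579+1695)/2] = 116/1637 ≈ 0.0709.
%ΔP_y = (36.37 − 31.48)/[(31.48+36.37)/2] ≈ 0.1441.
E_xy = 0.0709/0.1441 ≈ 0.492.
E_xy > 0, so coffee and tea are substitutes.

0.492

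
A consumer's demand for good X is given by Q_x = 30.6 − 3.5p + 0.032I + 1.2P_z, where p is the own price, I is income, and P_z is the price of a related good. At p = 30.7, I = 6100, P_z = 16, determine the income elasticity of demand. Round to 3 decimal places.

1.419

Q_x = 30.6 − 3.5(30.7) + 0.032(6100) + 1.2(16) = 30.6 − 107.45 + 195.2 + 19.2 = 137.55.
∂Q_x/∂I = +0.032, so E_I = 0.032·(6100/137.55) ≈ 1.419.
E_I > 1: normal good (luxury).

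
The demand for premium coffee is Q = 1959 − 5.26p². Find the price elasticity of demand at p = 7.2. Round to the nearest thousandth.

-0.323

At p = 7.2, Q = 1686.3216.
dQ/dp = −2·5.26·p = −75.744.
Point elasticity E = (dQ/dp)·(p/Q) = -75.744 × 7.2/1686.3216 ≈ -0.323.
|E| < 1, so demand is inelastic at this price.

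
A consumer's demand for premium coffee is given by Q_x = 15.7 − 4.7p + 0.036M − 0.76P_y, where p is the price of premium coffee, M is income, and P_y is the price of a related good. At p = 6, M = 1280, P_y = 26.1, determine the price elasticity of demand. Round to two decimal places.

-2.05

At the given point, Q_x = 15.7 − 4.7(6) + 0.036(1280) − 0.76(26.1) = 15.7 − 28.2 + 46.08 − 19.836 = 13.744.
∂Q_x/∂p = −4.7, so E_p = (−4.7)·(6/13.744) ≈ -2.05.
|E_p| > 1: demand is elastic.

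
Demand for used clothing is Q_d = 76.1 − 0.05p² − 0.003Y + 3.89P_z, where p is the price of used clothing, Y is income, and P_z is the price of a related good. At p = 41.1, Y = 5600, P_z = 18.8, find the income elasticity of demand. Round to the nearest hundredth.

At the given point, Q_d = 76.1 − 0.05(41.1)² − 0.003(5600) + 3.89(18.8) = 76.1 − 84.4605 − 16.8 + 73.132 = 47.9715.
∂Q_d/∂Y = −0.003, so E_I = -0.003·(5600/47.9715) ≈ -0.35.
E_I < 0: inferior good.

-0.35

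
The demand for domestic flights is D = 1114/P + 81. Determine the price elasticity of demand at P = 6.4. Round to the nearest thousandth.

-0.682

At P = 6.4, D = 255.0625.
dD/dP = −1114/P² = −27.1973.
Point elasticity E = (dD/dP)·(P/D) = -27.1973 × 6.4/255.0625 ≈ -0.682.
|E| < 1, so demand is inelastic at this price.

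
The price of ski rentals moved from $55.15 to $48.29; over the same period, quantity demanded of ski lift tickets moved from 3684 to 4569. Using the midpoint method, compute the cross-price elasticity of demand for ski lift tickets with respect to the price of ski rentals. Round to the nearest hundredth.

%ΔQ_x = (4569 − 3684)/[(3684+4569)/2] = 885/4126.5 ≈ 0.2145.
%ΔP_y = (48.29 − 55.15)/[(55.15+48.29)/2] ≈ -0.1326.
E_xy = 0.2145/-0.1326 ≈ -1.62.
E_xy < 0, so ski lift tickets and ski rentals are complements.

-1.62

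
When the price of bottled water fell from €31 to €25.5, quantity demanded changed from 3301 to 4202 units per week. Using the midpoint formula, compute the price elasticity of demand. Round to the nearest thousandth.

-1.234

%ΔQ = (4202 − 3301)/[(3301 + 4202)/2] = 901/3751.5 ≈ 0.2402.
%ΔP = (25.5 − 31)/[(31 + 25.5)/2] = -5.5/28.25 ≈ -0.1947.
Arc elasticity E = %ΔQ/%ΔP ≈ 0.2402/-0.1947 ≈ -1.234.
|E| > 1: demand is elastic over this range.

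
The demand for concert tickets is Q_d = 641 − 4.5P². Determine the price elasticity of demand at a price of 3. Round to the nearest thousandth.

At P = 3, Q_d = 600.5.
dQ_d/dP = −2·4.5·P = −27.
Point elasticity E = (dQ_d/dP)·(P/Q_d) = -27 × 3/600.5 ≈ -0.135.
|E| < 1, so demand is inelastic at this price.

-0.135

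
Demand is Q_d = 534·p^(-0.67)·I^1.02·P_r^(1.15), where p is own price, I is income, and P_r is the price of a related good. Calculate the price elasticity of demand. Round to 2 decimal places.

-0.67

For a Cobb–Douglas (constant-elasticity) form Q_d = A·p^α·…, the elasticity with respect to p equals the exponent α at every point.
Here the exponent on p is -0.67, so the price elasticity of demand is -0.67.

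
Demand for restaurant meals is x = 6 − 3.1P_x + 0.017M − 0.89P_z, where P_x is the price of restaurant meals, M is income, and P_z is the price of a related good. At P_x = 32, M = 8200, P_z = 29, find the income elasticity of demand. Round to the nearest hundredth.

x = 6 − 3.1(32) + 0.017(8200) − 0.89(29) = 6 − 99.2 + 139.4 − 25.81 = 20.39.
∂x/∂M = +0.017, so E_I = 0.017·(8200/20.39) ≈ 6.84.
E_I > 1: normal good (luxury).

6.84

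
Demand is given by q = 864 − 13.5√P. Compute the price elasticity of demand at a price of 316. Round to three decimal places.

-0.192

At P = 316, q = 624.0188.
dq/dP = −13.5/(2√P) = −13.5/(2·17.7764).
Point elasticity E = (dq/dP)·(P/q) = -0.3797 × 316/624.0188 ≈ -0.192.
|E| < 1, so demand is inelastic at this price.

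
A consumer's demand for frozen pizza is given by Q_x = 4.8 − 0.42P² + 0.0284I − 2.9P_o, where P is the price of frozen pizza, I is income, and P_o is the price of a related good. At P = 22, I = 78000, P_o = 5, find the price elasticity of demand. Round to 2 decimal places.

Substituting, Q_x = 4.8 − 0.42(22)² + 0.0284(78000) − 2.9(5) = 4.8 − 203.28 + 2215.2 − 14.5 = 2002.22.
∂Q_x/∂P = −2·0.42·P = -18.48, so E_p = -18.48·(22/2002.22) ≈ -0.20.
|E_p| < 1: demand is inelastic.

-0.20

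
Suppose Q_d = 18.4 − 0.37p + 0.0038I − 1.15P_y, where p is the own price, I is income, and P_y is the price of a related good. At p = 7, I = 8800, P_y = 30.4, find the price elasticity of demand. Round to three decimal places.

Evaluating quantity at (p, I, P_y) gives Q_d = 18.4 − 0.37(7) + 0.0038(8800) − 1.15(30.4) = 18.4 − 2.59 + 33.44 − 34.96 = 14.29.
∂Q_d/∂p = −0.37, so E_p = (−0.37)·(7/14.29) ≈ -0.181.
|E_p| < 1: demand is inelastic.

-0.181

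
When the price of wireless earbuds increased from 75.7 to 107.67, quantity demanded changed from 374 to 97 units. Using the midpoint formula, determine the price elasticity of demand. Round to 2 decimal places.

%Δq = (97 − 374)/[(374 + 97)/2] = -277/235.5 ≈ -1.1762.
%Δp = (107.67 − 75.7)/[(75.7 + 107.67)/2] = 31.97/91.685 ≈ 0.3487.
Arc elasticity E = %Δq/%Δp ≈ -1.1762/0.3487 ≈ -3.37.
|E| > 1: demand is elastic over this range.

-3.37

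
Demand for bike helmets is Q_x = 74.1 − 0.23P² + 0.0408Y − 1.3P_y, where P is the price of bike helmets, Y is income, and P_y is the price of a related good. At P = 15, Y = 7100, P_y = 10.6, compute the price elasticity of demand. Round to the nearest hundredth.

-0.35

Substituting, Q_x = 74.1 − 0.23(15)² + 0.0408(7100) − 1.3(10.6) = 74.1 − 51.75 + 289.68 − 13.78 = 298.25.
∂Q_x/∂P = −2·0.23·P = -6.9, so E_p = -6.9·(15/298.25) ≈ -0.35.
|E_p| < 1: demand is inelastic.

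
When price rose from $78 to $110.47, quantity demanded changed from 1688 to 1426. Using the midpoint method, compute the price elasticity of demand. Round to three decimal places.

-0.488

%Δq = (1426 − 1688)/[(1688 + 1426)/2] = -262/1557 ≈ -0.1683.
%ΔP = (110.47 − 78)/[(78 + 110.47)/2] = 32.47/94.235 ≈ 0.3446.
Arc elasticity E = %Δq/%ΔP ≈ -0.1683/0.3446 ≈ -0.488.
|E| < 1: demand is inelastic over this range.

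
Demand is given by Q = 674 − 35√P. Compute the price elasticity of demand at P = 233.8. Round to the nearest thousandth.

At P = 233.8, Q = 138.8318.
dQ/dP = −35/(2√P) = −35/(2·15.2905).
Point elasticity E = (dQ/dP)·(P/Q) = -1.1445 × 233.8/138.8318 ≈ -1.927.
|E| > 1, so demand is elastic at this price.

-1.927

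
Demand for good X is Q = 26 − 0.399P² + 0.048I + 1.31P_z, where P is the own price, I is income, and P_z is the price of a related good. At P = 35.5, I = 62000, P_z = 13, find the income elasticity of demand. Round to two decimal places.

Substituting, Q = 26 − 0.399(35.5)² + 0.048(62000) + 1.31(13) = 26 − 502.8398 + 2976 + 17.03 = 2516.1903.
∂Q/∂I = +0.048, so E_I = 0.048·(62000/2516.1903) ≈ 1.18.
E_I > 1: normal good (luxury).

1.18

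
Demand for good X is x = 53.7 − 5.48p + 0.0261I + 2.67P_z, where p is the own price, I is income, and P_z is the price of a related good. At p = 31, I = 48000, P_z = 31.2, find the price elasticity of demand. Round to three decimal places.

At the given point, x = 53.7 − 5.48(31) + 0.0261(48000) + 2.67(31.2) = 53.7 − 169.88 + 1252.8 + 83.304 = 1219.924.
∂x/∂p = −5.48, so E_p = (−5.48)·(31/1219.924) ≈ -0.139.
|E_p| < 1: demand is inelastic.

-0.139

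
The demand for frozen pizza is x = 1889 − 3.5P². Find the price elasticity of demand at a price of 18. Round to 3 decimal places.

-3.004

At P = 18, x = 755.
dx/dP = −2·3.5·P = −126.
Point elasticity E = (dx/dP)·(P/x) = -126 × 18/755 ≈ -3.004.
|E| > 1, so demand is elastic at this price.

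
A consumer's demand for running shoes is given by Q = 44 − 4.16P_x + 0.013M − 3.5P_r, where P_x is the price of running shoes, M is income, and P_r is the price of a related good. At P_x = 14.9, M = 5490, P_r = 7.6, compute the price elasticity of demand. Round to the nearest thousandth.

-2.314

First evaluate Q: 44 − 4.16(14.9) + 0.013(5490) − 3.5(7.6) = 44 − 61.984 + 71.37 − 26.6 = 26.786.
∂Q/∂P_x = −4.16, so E_p = (−4.16)·(14.9/26.786) ≈ -2.314.
|E_p| > 1: demand is elastic.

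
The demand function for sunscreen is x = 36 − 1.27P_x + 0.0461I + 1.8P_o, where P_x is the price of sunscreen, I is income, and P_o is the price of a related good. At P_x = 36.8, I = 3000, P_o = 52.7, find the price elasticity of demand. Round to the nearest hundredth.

Evaluating quantity at (P_x, I, P_o) gives x = 36 − 1.27(36.8) + 0.0461(3000) + 1.8(52.7) = 36 − 46.736 + 138.3 + 94.86 = 222.424.
∂x/∂P_x = −1.27, so E_p = (−1.27)·(36.8/222.424) ≈ -0.21.
|E_p| < 1: demand is inelastic.

-0.21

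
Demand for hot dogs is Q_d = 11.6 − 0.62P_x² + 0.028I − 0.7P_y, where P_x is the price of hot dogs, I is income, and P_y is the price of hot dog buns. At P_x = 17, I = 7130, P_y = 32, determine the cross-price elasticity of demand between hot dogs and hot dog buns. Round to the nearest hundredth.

First evaluate Q_d: 11.6 − 0.62(17)² + 0.028(7130) − 0.7(32) = 11.6 − 179.18 + 199.64 − 22.4 = 9.66.
∂Q_d/∂P_y = −0.7, so E_xy = -0.7·(32/9.66) ≈ -2.32.
E_xy < 0: the goods are complements.

-2.32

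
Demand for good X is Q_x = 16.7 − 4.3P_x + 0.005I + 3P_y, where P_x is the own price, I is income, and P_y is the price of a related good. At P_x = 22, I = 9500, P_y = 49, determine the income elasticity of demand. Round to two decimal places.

0.41

Evaluating quantity at (P_x, I, P_y) gives Q_x = 16.7 − 4.3(22) + 0.005(9500) + 3(49) = 16.7 − 94.6 + 47.5 + 147 = 116.6.
∂Q_x/∂I = +0.005, so E_I = 0.005·(9500/116.6) ≈ 0.41.
E_I ∈ (0,1): normal good (necessity).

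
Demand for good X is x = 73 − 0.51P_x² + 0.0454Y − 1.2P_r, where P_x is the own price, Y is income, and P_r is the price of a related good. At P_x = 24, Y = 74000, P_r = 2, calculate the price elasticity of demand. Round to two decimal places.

-0.19

At the given point, x = 73 − 0.51(24)² + 0.0454(74000) − 1.2(2) = 73 − 293.76 + 3359.6 − 2.4 = 3136.44.
∂x/∂P_x = −2·0.51·P_x = -24.48, so E_p = -24.48·(24/3136.44) ≈ -0.19.
|E_p| < 1: demand is inelastic.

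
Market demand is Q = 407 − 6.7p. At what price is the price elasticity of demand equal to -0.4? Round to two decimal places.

17.36

Set −bp/(a − bp) = −0.4 ⇒ bp = 0.4(a − bp) ⇒ bp(1+0.4) = 0.4·a.
p = 0.4·407/(6.7·1.4) ≈ 17.36.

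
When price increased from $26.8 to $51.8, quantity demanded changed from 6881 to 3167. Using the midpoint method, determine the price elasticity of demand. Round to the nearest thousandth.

-1.162

%Δq = (3167 − 6881)/[(6881 + 3167)/2] = -3714/5024 ≈ -0.7393.
%Δp = (51.8 − 26.8)/[(26.8 + 51.8)/2] = 25/39.3 ≈ 0.6361.
Arc elasticity E = %Δq/%Δp ≈ -0.7393/0.6361 ≈ -1.162.
|E| > 1: demand is elastic over this range.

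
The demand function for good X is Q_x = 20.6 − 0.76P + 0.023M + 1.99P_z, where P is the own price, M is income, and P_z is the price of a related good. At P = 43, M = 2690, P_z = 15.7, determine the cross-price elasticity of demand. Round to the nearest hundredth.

Q_x = 20.6 − 0.76(43) + 0.023(2690) + 1.99(15.7) = 20.6 − 32.68 + 61.87 + 31.243 = 81.033.
∂Q_x/∂P_z = +1.99, so E_xy = 1.99·(15.7/81.033) ≈ 0.39.
E_xy > 0: the goods are substitutes.

0.39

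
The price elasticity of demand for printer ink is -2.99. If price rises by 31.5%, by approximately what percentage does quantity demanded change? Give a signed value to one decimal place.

%ΔQ ≈ E × %ΔP = (-2.99) × (31.5%) ≈ -94.2%.

-94.2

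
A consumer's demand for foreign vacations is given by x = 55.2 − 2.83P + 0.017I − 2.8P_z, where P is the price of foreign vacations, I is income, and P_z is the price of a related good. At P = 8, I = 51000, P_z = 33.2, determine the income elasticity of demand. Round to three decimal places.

1.075

x = 55.2 − 2.83(8) + 0.017(51000) − 2.8(33.2) = 55.2 − 22.64 + 867 − 92.96 = 806.6.
∂x/∂I = +0.017, so E_I = 0.017·(51000/806.6) ≈ 1.075.
E_I > 1: normal good (luxury).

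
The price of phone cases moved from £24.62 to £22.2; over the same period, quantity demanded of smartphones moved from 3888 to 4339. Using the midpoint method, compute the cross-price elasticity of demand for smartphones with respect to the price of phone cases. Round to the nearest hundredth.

-1.06

%ΔQ_x = (4339 − 3888)/[(3888+4339)/2] = 451/4113.5 ≈ 0.1096.
%ΔP_y = (22.2 − 24.62)/[(24.62+22.2)/2] ≈ -0.1034.
E_xy = 0.1096/-0.1034 ≈ -1.06.
E_xy < 0, so smartphones and phone cases are complements.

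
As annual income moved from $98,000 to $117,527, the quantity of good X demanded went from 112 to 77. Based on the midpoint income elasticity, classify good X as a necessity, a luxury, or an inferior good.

%ΔQ = (77 − 112)/[(112+77)/2] = -35/94.5 ≈ -0.3704.
%ΔI = (117,527 − 98,000)/[(98,000+117,527)/2] = 19527/107763.5 ≈ 0.1812.
E_I = %ΔQ/%ΔI ≈ -2.044.
E_I < 0: inferior good.

inferior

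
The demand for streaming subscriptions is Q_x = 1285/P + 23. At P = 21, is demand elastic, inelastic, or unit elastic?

inelastic

At P = 21, Q_x = 84.1905.
dQ_x/dP = −1285/P² = −2.9138.
Point elasticity E = (dQ_x/dP)·(P/Q_x) = -2.9138 × 21/84.1905 ≈ -0.727.
|E| ≈ 0.727 < 1, so demand is inelastic.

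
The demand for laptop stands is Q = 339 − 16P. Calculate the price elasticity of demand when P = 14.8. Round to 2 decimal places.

At P = 14.8, Q = 102.2.
dQ/dP = −16.
Point elasticity E = (dQ/dP)·(P/Q) = -16 × 14.8/102.2 ≈ -2.32.
|E| > 1, so demand is elastic at this price.

-2.32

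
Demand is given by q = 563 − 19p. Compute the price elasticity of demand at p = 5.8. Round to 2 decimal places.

-0.24

At p = 5.8, q = 452.8.
dq/dp = −19.
Point elasticity E = (dq/dp)·(p/q) = -19 × 5.8/452.8 ≈ -0.24.
|E| < 1, so demand is inelastic at this price.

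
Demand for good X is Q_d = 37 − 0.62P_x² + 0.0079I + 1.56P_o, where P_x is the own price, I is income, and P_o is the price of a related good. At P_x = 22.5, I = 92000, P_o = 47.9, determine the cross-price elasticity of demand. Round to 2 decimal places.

0.14

Substituting, Q_d = 37 − 0.62(22.5)² + 0.0079(92000) + 1.56(47.9) = 37 − 313.875 + 726.8 + 74.724 = 524.649.
∂Q_d/∂P_o = +1.56, so E_xy = 1.56·(47.9/524.649) ≈ 0.14.
E_xy > 0: the goods are substitutes.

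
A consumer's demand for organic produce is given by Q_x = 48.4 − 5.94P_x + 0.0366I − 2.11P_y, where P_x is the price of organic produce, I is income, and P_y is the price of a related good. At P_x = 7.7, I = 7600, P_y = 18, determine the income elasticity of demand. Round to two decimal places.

At the given point, Q_x = 48.4 − 5.94(7.7) + 0.0366(7600) − 2.11(18) = 48.4 − 45.738 + 278.16 − 37.98 = 242.842.
∂Q_x/∂I = +0.0366, so E_I = 0.0366·(7600/242.842) ≈ 1.15.
E_I > 1: normal good (luxury).

1.15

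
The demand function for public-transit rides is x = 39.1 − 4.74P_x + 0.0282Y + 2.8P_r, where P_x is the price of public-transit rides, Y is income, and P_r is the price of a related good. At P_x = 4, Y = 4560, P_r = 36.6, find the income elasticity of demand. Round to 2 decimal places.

0.51

Substituting, x = 39.1 − 4.74(4) + 0.0282(4560) + 2.8(36.6) = 39.1 − 18.96 + 128.592 + 102.48 = 251.212.
∂x/∂Y = +0.0282, so E_I = 0.0282·(4560/251.212) ≈ 0.51.
E_I ∈ (0,1): normal good (necessity).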